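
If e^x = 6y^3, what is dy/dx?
Differentiate the relation implicitly: treat y = y(x) and apply the chain rule, so every y-derivative picks up a y' = dy/dx factor.

With everything moved to the left-hand side, differentiate term by term:
  d/dx[-6y^3] = -18y^2·y'
  d/dx[e^(x)] = e^(x)

Separating the contributions that come from x directly and those that come through y:
  without y':      e^(x)
  multiplying y':  -18y^2

so (e^(x)) + (-18y^2)·y' = 0, and therefore
  dy/dx = -(e^(x))/(-18y^2) = e^(x)/(18y^2)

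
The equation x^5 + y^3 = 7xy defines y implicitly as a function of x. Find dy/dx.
Take d/dx of both sides. Since y is implicitly a function of x, the chain rule attaches a y' = dy/dx factor whenever we differentiate through y.

Set F(x, y) = (left side) − (right side), so the curve is F = 0. Differentiating each term of F:
  d/dx[x^5] = 5x^4
  d/dx[-7xy] = -7x·y' - 7y
  d/dx[y^3] = 3y^2·y'

Collecting, the y'-free part is the partial derivative in x and the y' coefficient is the partial derivative in y:
  ∂F/∂x = 5x^4 - 7y
  ∂F/∂y = -7x + 3y^2

so d/dx[F(x, y(x))] = ∂F/∂x + (∂F/∂y)·y' = 0. Rearranging,
  dy/dx = -(∂F/∂x)/(∂F/∂y) = -(5x^4 - 7y)/(-7x + 3y^2) = (5x^4 - 7y)/(7x - 3y^2)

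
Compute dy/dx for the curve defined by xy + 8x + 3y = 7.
Apply d/dx to both sides, remembering that y depends on x. Each occurrence of y therefore brings in a y' = dy/dx via the chain rule.

With F(x, y) equal to the left-hand side minus the right, differentiate F term by term:
  d/dx[xy] = x·y' + y
  d/dx[8x] = 8
  d/dx[3y] = 3·y'
  d/dx[-7] = 0
Adding these up, d/dx[F] = 0 becomes
  (y + 8) + (x + 3)·y' = 0,
so isolating y',
  dy/dx = -(y + 8)/(x + 3) = (-y - 8)/(x + 3)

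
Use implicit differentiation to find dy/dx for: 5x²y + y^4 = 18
Take d/dx of both sides. Since y is implicitly a function of x, the chain rule attaches a y' = dy/dx factor whenever we differentiate through y.

Set F(x, y) = (left side) − (right side), so the curve is F = 0. Differentiating each term of F:
  d/dx[5x^2y] = 5x^2·y' + 10xy
  d/dx[y^4] = 4y^3·y'
  d/dx[-18] = 0

Collecting, the y'-free part is the partial derivative in x and the y' coefficient is the partial derivative in y:
  ∂F/∂x = 10xy
  ∂F/∂y = 5x^2 + 4y^3

so d/dx[F(x, y(x))] = ∂F/∂x + (∂F/∂y)·y' = 0. Rearranging,
  dy/dx = -(∂F/∂x)/(∂F/∂y) = -(10xy)/(5x^2 + 4y^3) = -10xy/(5x^2 + 4y^3)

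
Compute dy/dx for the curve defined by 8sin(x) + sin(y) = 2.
Take d/dx of both sides. Since y is implicitly a function of x, the chain rule attaches a y' = dy/dx factor whenever we differentiate through y.

Set F(x, y) = (left side) − (right side), so the curve is F = 0. Differentiating each term of F:
  d/dx[8sin(x)] = 8cos(x)
  d/dx[sin(y)] = y'·cos(y)
  d/dx[-2] = 0

Collecting, the y'-free part is the partial derivative in x and the y' coefficient is the partial derivative in y:
  ∂F/∂x = 8cos(x)
  ∂F/∂y = cos(y)

so d/dx[F(x, y(x))] = ∂F/∂x + (∂F/∂y)·y' = 0. Rearranging,
  dy/dx = -(∂F/∂x)/(∂F/∂y) = -(8cos(x))/(cos(y)) = -8cos(x)/cos(y)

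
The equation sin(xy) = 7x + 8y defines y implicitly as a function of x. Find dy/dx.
Take d/dx of both sides. Since y is implicitly a function of x, the chain rule attaches a y' = dy/dx factor whenever we differentiate through y.

Set F(x, y) = (left side) − (right side), so the curve is F = 0. Differentiating each term of F:
  d/dx[-7x] = -7
  d/dx[-8y] = -8·y'
  d/dx[sin(xy)] = (x·y' + y)·cos(xy)

Collecting, the y'-free part is the partial derivative in x and the y' coefficient is the partial derivative in y:
  ∂F/∂x = y·cos(xy) - 7
  ∂F/∂y = x·cos(xy) - 8

so d/dx[F(x, y(x))] = ∂F/∂x + (∂F/∂y)·y' = 0. Rearranging,
  dy/dx = -(∂F/∂x)/(∂F/∂y) = -(y·cos(xy) - 7)/(x·cos(xy) - 8) = (-y·cos(xy) + 7)/(x·cos(xy) - 8)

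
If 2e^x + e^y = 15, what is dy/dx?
Differentiate the relation implicitly: treat y = y(x) and apply the chain rule, so every y-derivative picks up a y' = dy/dx factor.

With everything moved to the left-hand side, differentiate term by term:
  d/dx[2e^(x)] = 2e^(x)
  d/dx[e^(y)] = y'·e^(y)
  d/dx[-15] = 0

Separating the contributions that come from x directly and those that come through y:
  without y':      2e^(x)
  multiplying y':  e^(y)

so (2e^(x)) + (e^(y))·y' = 0, and therefore
  dy/dx = -(2e^(x))/(e^(y)) = -2e^(x - y)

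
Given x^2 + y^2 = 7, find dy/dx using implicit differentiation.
Differentiate the relation implicitly: treat y = y(x) and apply the chain rule, so every y-derivative picks up a y' = dy/dx factor.

With everything moved to the left-hand side, differentiate term by term:
  d/dx[x^2] = 2x
  d/dx[y^2] = 2y·y'
  d/dx[-7] = 0

Separating the contributions that come from x directly and those that come through y:
  without y':      2x
  multiplying y':  2y

so (2x) + (2y)·y' = 0, and therefore
  dy/dx = -(2x)/(2y) = -x/y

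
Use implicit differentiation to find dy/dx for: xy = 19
Take d/dx of both sides. Since y is implicitly a function of x, the chain rule attaches a y' = dy/dx factor whenever we differentiate through y.

Set F(x, y) = (left side) − (right side), so the curve is F = 0. Differentiating each term of F:
  d/dx[xy] = x·y' + y
  d/dx[-19] = 0

Collecting, the y'-free part is the partial derivative in x and the y' coefficient is the partial derivative in y:
  ∂F/∂x = y
  ∂F/∂y = x

so d/dx[F(x, y(x))] = ∂F/∂x + (∂F/∂y)·y' = 0. Rearranging,
  dy/dx = -(∂F/∂x)/(∂F/∂y) = -(y)/(x) = -y/x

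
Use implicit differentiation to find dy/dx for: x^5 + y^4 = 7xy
Take d/dx of both sides. Since y is implicitly a function of x, the chain rule attaches a y' = dy/dx factor whenever we differentiate through y.

Set F(x, y) = (left side) − (right side), so the curve is F = 0. Differentiating each term of F:
  d/dx[x^5] = 5x^4
  d/dx[-7xy] = -7x·y' - 7y
  d/dx[y^4] = 4y^3·y'

Collecting, the y'-free part is the partial derivative in x and the y' coefficient is the partial derivative in y:
  ∂F/∂x = 5x^4 - 7y
  ∂F/∂y = -7x + 4y^3

so d/dx[F(x, y(x))] = ∂F/∂x + (∂F/∂y)·y' = 0. Rearranging,
  dy/dx = -(∂F/∂x)/(∂F/∂y) = -(5x^4 - 7y)/(-7x + 4y^3) = (5x^4 - 7y)/(7x - 4y^3)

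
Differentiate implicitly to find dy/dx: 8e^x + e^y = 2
Differentiate the relation implicitly: treat y = y(x) and apply the chain rule, so every y-derivative picks up a y' = dy/dx factor.

With everything moved to the left-hand side, differentiate term by term:
  d/dx[8e^(x)] = 8e^(x)
  d/dx[e^(y)] = y'·e^(y)
  d/dx[-2] = 0

Separating the contributions that come from x directly and those that come through y:
  without y':      8e^(x)
  multiplying y':  e^(y)

so (8e^(x)) + (e^(y))·y' = 0, and therefore
  dy/dx = -(8e^(x))/(e^(y)) = -8e^(x - y)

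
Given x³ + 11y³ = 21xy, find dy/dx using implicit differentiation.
Differentiate the relation implicitly: treat y = y(x) and apply the chain rule, so every y-derivative picks up a y' = dy/dx factor.

With everything moved to the left-hand side, differentiate term by term:
  d/dx[x^3] = 3x^2
  d/dx[-21xy] = -21x·y' - 21y
  d/dx[11y^3] = 33y^2·y'

Separating the contributions that come from x directly and those that come through y:
  without y':      3x^2 - 21y
  multiplying y':  -21x + 33y^2

so (3x^2 - 21y) + (-21x + 33y^2)·y' = 0, and therefore
  dy/dx = -(3x^2 - 21y)/(-21x + 33y^2) = (x^2 - 7y)/(7x - 11y^2)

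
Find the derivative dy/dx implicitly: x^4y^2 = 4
Differentiate the relation implicitly: treat y = y(x) and apply the chain rule, so every y-derivative picks up a y' = dy/dx factor.

With everything moved to the left-hand side, differentiate term by term:
  d/dx[x^4y^2] = 2x^4y·y' + 4x^3y^2
  d/dx[-4] = 0

Separating the contributions that come from x directly and those that come through y:
  without y':      4x^3y^2
  multiplying y':  2x^4y

so (4x^3y^2) + (2x^4y)·y' = 0, and therefore
  dy/dx = -(4x^3y^2)/(2x^4y) = -2y/x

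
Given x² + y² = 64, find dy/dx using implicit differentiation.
Differentiate the relation implicitly: treat y = y(x) and apply the chain rule, so every y-derivative picks up a y' = dy/dx factor.

With everything moved to the left-hand side, differentiate term by term:
  d/dx[x^2] = 2x
  d/dx[y^2] = 2y·y'
  d/dx[-64] = 0

Separating the contributions that come from x directly and those that come through y:
  without y':      2x
  multiplying y':  2y

so (2x) + (2y)·y' = 0, and therefore
  dy/dx = -(2x)/(2y) = -x/y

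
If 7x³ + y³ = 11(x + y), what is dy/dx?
Take d/dx of both sides. Since y is implicitly a function of x, the chain rule attaches a y' = dy/dx factor whenever we differentiate through y.

Set F(x, y) = (left side) − (right side), so the curve is F = 0. Differentiating each term of F:
  d/dx[7x^3] = 21x^2
  d/dx[-11x] = -11
  d/dx[y^3] = 3y^2·y'
  d/dx[-11y] = -11·y'

Collecting, the y'-free part is the partial derivative in x and the y' coefficient is the partial derivative in y:
  ∂F/∂x = 21x^2 - 11
  ∂F/∂y = 3y^2 - 11

so d/dx[F(x, y(x))] = ∂F/∂x + (∂F/∂y)·y' = 0. Rearranging,
  dy/dx = -(∂F/∂x)/(∂F/∂y) = -(21x^2 - 11)/(3y^2 - 11) = (11 - 21x^2)/(3y^2 - 11)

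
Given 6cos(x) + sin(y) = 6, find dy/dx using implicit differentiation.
Apply d/dx to both sides, remembering that y depends on x. Each occurrence of y therefore brings in a y' = dy/dx via the chain rule.

With F(x, y) equal to the left-hand side minus the right, differentiate F term by term:
  d/dx[sin(y)] = y'·cos(y)
  d/dx[6cos(x)] = -6sin(x)
  d/dx[-6] = 0
Adding these up, d/dx[F] = 0 becomes
  (-6sin(x)) + (cos(y))·y' = 0,
so isolating y',
  dy/dx = -(-6sin(x))/(cos(y)) = 6sin(x)/cos(y)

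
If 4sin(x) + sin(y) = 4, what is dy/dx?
Differentiate the relation implicitly: treat y = y(x) and apply the chain rule, so every y-derivative picks up a y' = dy/dx factor.

With everything moved to the left-hand side, differentiate term by term:
  d/dx[4sin(x)] = 4cos(x)
  d/dx[sin(y)] = y'·cos(y)
  d/dx[-4] = 0

Separating the contributions that come from x directly and those that come through y:
  without y':      4cos(x)
  multiplying y':  cos(y)

so (4cos(x)) + (cos(y))·y' = 0, and therefore
  dy/dx = -(4cos(x))/(cos(y)) = -4cos(x)/cos(y)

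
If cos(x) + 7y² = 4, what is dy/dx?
Differentiate the relation implicitly: treat y = y(x) and apply the chain rule, so every y-derivative picks up a y' = dy/dx factor.

With everything moved to the left-hand side, differentiate term by term:
  d/dx[7y^2] = 14y·y'
  d/dx[cos(x)] = -sin(x)
  d/dx[-4] = 0

Separating the contributions that come from x directly and those that come through y:
  without y':      -sin(x)
  multiplying y':  14y

so (-sin(x)) + (14y)·y' = 0, and therefore
  dy/dx = -(-sin(x))/(14y) = sin(x)/(14y)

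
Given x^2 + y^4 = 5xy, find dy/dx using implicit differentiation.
Differentiate the relation implicitly: treat y = y(x) and apply the chain rule, so every y-derivative picks up a y' = dy/dx factor.

With everything moved to the left-hand side, differentiate term by term:
  d/dx[x^2] = 2x
  d/dx[-5xy] = -5x·y' - 5y
  d/dx[y^4] = 4y^3·y'

Separating the contributions that come from x directly and those that come through y:
  without y':      2x - 5y
  multiplying y':  -5x + 4y^3

so (2x - 5y) + (-5x + 4y^3)·y' = 0, and therefore
  dy/dx = -(2x - 5y)/(-5x + 4y^3) = (2x - 5y)/(5x - 4y^3)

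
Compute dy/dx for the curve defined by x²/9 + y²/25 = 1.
Differentiate both sides with respect to x, treating y as y(x). By the chain rule, any term containing y contributes a factor of y' = dy/dx when we differentiate it.

Move every term to one side and write the relation as F(x, y) = 0. Term by term,
  d/dx[x^2/9] = 2x/9
  d/dx[y^2/25] = 2y·y'/25
  d/dx[-1] = 0

The pieces without y' make up ∂F/∂x and the coefficient of y' is ∂F/∂y:
  ∂F/∂x = 2x/9,
  ∂F/∂y = 2y/25.

Since d/dx[F] = ∂F/∂x + (∂F/∂y)·y' = 0, solve for y':
  (∂F/∂y)·y' = -∂F/∂x
  dy/dx = -(∂F/∂x)/(∂F/∂y) = -(2x/9)/(2y/25) = -25x/(9y)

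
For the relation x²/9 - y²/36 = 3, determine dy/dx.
Differentiate the relation implicitly: treat y = y(x) and apply the chain rule, so every y-derivative picks up a y' = dy/dx factor.

With everything moved to the left-hand side, differentiate term by term:
  d/dx[x^2/9] = 2x/9
  d/dx[-y^2/36] = -y·y'/18
  d/dx[-3] = 0

Separating the contributions that come from x directly and those that come through y:
  without y':      2x/9
  multiplying y':  -y/18

so (2x/9) + (-y/18)·y' = 0, and therefore
  dy/dx = -(2x/9)/(-y/18) = 4x/y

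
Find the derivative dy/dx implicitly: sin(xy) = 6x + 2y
Apply d/dx to both sides, remembering that y depends on x. Each occurrence of y therefore brings in a y' = dy/dx via the chain rule.

With F(x, y) equal to the left-hand side minus the right, differentiate F term by term:
  d/dx[-6x] = -6
  d/dx[-2y] = -2·y'
  d/dx[sin(xy)] = (x·y' + y)·cos(xy)
Adding these up, d/dx[F] = 0 becomes
  (y·cos(xy) - 6) + (x·cos(xy) - 2)·y' = 0,
so isolating y',
  dy/dx = -(y·cos(xy) - 6)/(x·cos(xy) - 2) = (-y·cos(xy) + 6)/(x·cos(xy) - 2)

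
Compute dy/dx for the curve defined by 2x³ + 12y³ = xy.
Differentiate the relation implicitly: treat y = y(x) and apply the chain rule, so every y-derivative picks up a y' = dy/dx factor.

With everything moved to the left-hand side, differentiate term by term:
  d/dx[2x^3] = 6x^2
  d/dx[-xy] = -x·y' - y
  d/dx[12y^3] = 36y^2·y'

Separating the contributions that come from x directly and those that come through y:
  without y':      6x^2 - y
  multiplying y':  -x + 36y^2

so (6x^2 - y) + (-x + 36y^2)·y' = 0, and therefore
  dy/dx = -(6x^2 - y)/(-x + 36y^2) = (6x^2 - y)/(x - 36y^2)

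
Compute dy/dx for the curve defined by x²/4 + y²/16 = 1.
Differentiate the relation implicitly: treat y = y(x) and apply the chain rule, so every y-derivative picks up a y' = dy/dx factor.

With everything moved to the left-hand side, differentiate term by term:
  d/dx[x^2/4] = x/2
  d/dx[y^2/16] = y·y'/8
  d/dx[-1] = 0

Separating the contributions that come from x directly and those that come through y:
  without y':      x/2
  multiplying y':  y/8

so (x/2) + (y/8)·y' = 0, and therefore
  dy/dx = -(x/2)/(y/8) = -4x/y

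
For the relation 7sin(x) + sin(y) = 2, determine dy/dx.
Differentiate the relation implicitly: treat y = y(x) and apply the chain rule, so every y-derivative picks up a y' = dy/dx factor.

With everything moved to the left-hand side, differentiate term by term:
  d/dx[7sin(x)] = 7cos(x)
  d/dx[sin(y)] = y'·cos(y)
  d/dx[-2] = 0

Separating the contributions that come from x directly and those that come through y:
  without y':      7cos(x)
  multiplying y':  cos(y)

so (7cos(x)) + (cos(y))·y' = 0, and therefore
  dy/dx = -(7cos(x))/(cos(y)) = -7cos(x)/cos(y)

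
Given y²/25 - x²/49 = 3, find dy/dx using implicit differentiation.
Differentiate both sides with respect to x, treating y as y(x). By the chain rule, any term containing y contributes a factor of y' = dy/dx when we differentiate it.

Move every term to one side and write the relation as F(x, y) = 0. Term by term,
  d/dx[-x^2/49] = -2x/49
  d/dx[y^2/25] = 2y·y'/25
  d/dx[-3] = 0

The pieces without y' make up ∂F/∂x and the coefficient of y' is ∂F/∂y:
  ∂F/∂x = -2x/49,
  ∂F/∂y = 2y/25.

Since d/dx[F] = ∂F/∂x + (∂F/∂y)·y' = 0, solve for y':
  (∂F/∂y)·y' = -∂F/∂x
  dy/dx = -(∂F/∂x)/(∂F/∂y) = -(-2x/49)/(2y/25) = 25x/(49y)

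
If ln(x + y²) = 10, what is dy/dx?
Differentiate the relation implicitly: treat y = y(x) and apply the chain rule, so every y-derivative picks up a y' = dy/dx factor.

With everything moved to the left-hand side, differentiate term by term:
  d/dx[ln(x + y^2)] = (2y·y' + 1)/(x + y^2)
  d/dx[-10] = 0

Separating the contributions that come from x directly and those that come through y:
  without y':      1/(x + y^2)
  multiplying y':  2y/(x + y^2)

so (1/(x + y^2)) + (2y/(x + y^2))·y' = 0, and therefore
  dy/dx = -(1/(x + y^2))/(2y/(x + y^2)) = -1/(2y)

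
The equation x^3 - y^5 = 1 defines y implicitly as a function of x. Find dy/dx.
Differentiate both sides with respect to x, treating y as y(x). By the chain rule, any term containing y contributes a factor of y' = dy/dx when we differentiate it.

Move every term to one side and write the relation as F(x, y) = 0. Term by term,
  d/dx[x^3] = 3x^2
  d/dx[-y^5] = -5y^4·y'
  d/dx[-1] = 0

The pieces without y' make up ∂F/∂x and the coefficient of y' is ∂F/∂y:
  ∂F/∂x = 3x^2,
  ∂F/∂y = -5y^4.

Since d/dx[F] = ∂F/∂x + (∂F/∂y)·y' = 0, solve for y':
  (∂F/∂y)·y' = -∂F/∂x
  dy/dx = -(∂F/∂x)/(∂F/∂y) = -(3x^2)/(-5y^4) = 3x^2/(5y^4)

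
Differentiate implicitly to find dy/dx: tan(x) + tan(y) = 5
Differentiate the relation implicitly: treat y = y(x) and apply the chain rule, so every y-derivative picks up a y' = dy/dx factor.

With everything moved to the left-hand side, differentiate term by term:
  d/dx[tan(x)] = tan(x)^2 + 1
  d/dx[tan(y)] = y'(tan(y)^2 + 1)
  d/dx[-5] = 0

Separating the contributions that come from x directly and those that come through y:
  without y':      tan(x)^2 + 1
  multiplying y':  tan(y)^2 + 1

so (tan(x)^2 + 1) + (tan(y)^2 + 1)·y' = 0, and therefore
  dy/dx = -(tan(x)^2 + 1)/(tan(y)^2 + 1) = -cos(y)^2/cos(x)^2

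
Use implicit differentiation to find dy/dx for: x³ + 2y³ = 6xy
Differentiate both sides with respect to x, treating y as y(x). By the chain rule, any term containing y contributes a factor of y' = dy/dx when we differentiate it.

Move every term to one side and write the relation as F(x, y) = 0. Term by term,
  d/dx[x^3] = 3x^2
  d/dx[-6xy] = -6x·y' - 6y
  d/dx[2y^3] = 6y^2·y'

The pieces without y' make up ∂F/∂x and the coefficient of y' is ∂F/∂y:
  ∂F/∂x = 3x^2 - 6y,
  ∂F/∂y = -6x + 6y^2.

Since d/dx[F] = ∂F/∂x + (∂F/∂y)·y' = 0, solve for y':
  (∂F/∂y)·y' = -∂F/∂x
  dy/dx = -(∂F/∂x)/(∂F/∂y) = -(3x^2 - 6y)/(-6x + 6y^2) = (x^2/2 - y)/(x - y^2)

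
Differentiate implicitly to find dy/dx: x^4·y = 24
Differentiate both sides with respect to x, treating y as y(x). By the chain rule, any term containing y contributes a factor of y' = dy/dx when we differentiate it.

Move every term to one side and write the relation as F(x, y) = 0. Term by term,
  d/dx[x^4y] = x^4·y' + 4x^3y
  d/dx[-24] = 0

The pieces without y' make up ∂F/∂x and the coefficient of y' is ∂F/∂y:
  ∂F/∂x = 4x^3y,
  ∂F/∂y = x^4.

Since d/dx[F] = ∂F/∂x + (∂F/∂y)·y' = 0, solve for y':
  (∂F/∂y)·y' = -∂F/∂x
  dy/dx = -(∂F/∂x)/(∂F/∂y) = -(4x^3y)/(x^4) = -4y/x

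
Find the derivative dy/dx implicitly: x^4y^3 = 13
Take d/dx of both sides. Since y is implicitly a function of x, the chain rule attaches a y' = dy/dx factor whenever we differentiate through y.

Set F(x, y) = (left side) − (right side), so the curve is F = 0. Differentiating each term of F:
  d/dx[x^4y^3] = 3x^4y^2·y' + 4x^3y^3
  d/dx[-13] = 0

Collecting, the y'-free part is the partial derivative in x and the y' coefficient is the partial derivative in y:
  ∂F/∂x = 4x^3y^3
  ∂F/∂y = 3x^4y^2

so d/dx[F(x, y(x))] = ∂F/∂x + (∂F/∂y)·y' = 0. Rearranging,
  dy/dx = -(∂F/∂x)/(∂F/∂y) = -(4x^3y^3)/(3x^4y^2) = -4y/(3x)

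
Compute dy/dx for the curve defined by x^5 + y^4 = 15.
Differentiate both sides with respect to x, treating y as y(x). By the chain rule, any term containing y contributes a factor of y' = dy/dx when we differentiate it.

Move every term to one side and write the relation as F(x, y) = 0. Term by term,
  d/dx[x^5] = 5x^4
  d/dx[y^4] = 4y^3·y'
  d/dx[-15] = 0

The pieces without y' make up ∂F/∂x and the coefficient of y' is ∂F/∂y:
  ∂F/∂x = 5x^4,
  ∂F/∂y = 4y^3.

Since d/dx[F] = ∂F/∂x + (∂F/∂y)·y' = 0, solve for y':
  (∂F/∂y)·y' = -∂F/∂x
  dy/dx = -(∂F/∂x)/(∂F/∂y) = -(5x^4)/(4y^3) = -5x^4/(4y^3)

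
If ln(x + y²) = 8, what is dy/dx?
Take d/dx of both sides. Since y is implicitly a function of x, the chain rule attaches a y' = dy/dx factor whenever we differentiate through y.

Set F(x, y) = (left side) − (right side), so the curve is F = 0. Differentiating each term of F:
  d/dx[ln(x + y^2)] = (2y·y' + 1)/(x + y^2)
  d/dx[-8] = 0

Collecting, the y'-free part is the partial derivative in x and the y' coefficient is the partial derivative in y:
  ∂F/∂x = 1/(x + y^2)
  ∂F/∂y = 2y/(x + y^2)

so d/dx[F(x, y(x))] = ∂F/∂x + (∂F/∂y)·y' = 0. Rearranging,
  dy/dx = -(∂F/∂x)/(∂F/∂y) = -(1/(x + y^2))/(2y/(x + y^2)) = -1/(2y)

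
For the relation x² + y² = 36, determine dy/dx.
Apply d/dx to both sides, remembering that y depends on x. Each occurrence of y therefore brings in a y' = dy/dx via the chain rule.

With F(x, y) equal to the left-hand side minus the right, differentiate F term by term:
  d/dx[x^2] = 2x
  d/dx[y^2] = 2y·y'
  d/dx[-36] = 0
Adding these up, d/dx[F] = 0 becomes
  (2x) + (2y)·y' = 0,
so isolating y',
  dy/dx = -(2x)/(2y) = -x/y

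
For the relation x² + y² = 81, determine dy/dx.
Apply d/dx to both sides, remembering that y depends on x. Each occurrence of y therefore brings in a y' = dy/dx via the chain rule.

With F(x, y) equal to the left-hand side minus the right, differentiate F term by term:
  d/dx[x^2] = 2x
  d/dx[y^2] = 2y·y'
  d/dx[-81] = 0
Adding these up, d/dx[F] = 0 becomes
  (2x) + (2y)·y' = 0,
so isolating y',
  dy/dx = -(2x)/(2y) = -x/y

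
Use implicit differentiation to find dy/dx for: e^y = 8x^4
Apply d/dx to both sides, remembering that y depends on x. Each occurrence of y therefore brings in a y' = dy/dx via the chain rule.

With F(x, y) equal to the left-hand side minus the right, differentiate F term by term:
  d/dx[-8x^4] = -32x^3
  d/dx[e^(y)] = y'·e^(y)
Adding these up, d/dx[F] = 0 becomes
  (-32x^3) + (e^(y))·y' = 0,
so isolating y',
  dy/dx = -(-32x^3)/(e^(y)) = 32x^3e^(-y)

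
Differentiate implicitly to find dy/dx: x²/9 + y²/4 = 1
Take d/dx of both sides. Since y is implicitly a function of x, the chain rule attaches a y' = dy/dx factor whenever we differentiate through y.

Set F(x, y) = (left side) − (right side), so the curve is F = 0. Differentiating each term of F:
  d/dx[x^2/9] = 2x/9
  d/dx[y^2/4] = y·y'/2
  d/dx[-1] = 0

Collecting, the y'-free part is the partial derivative in x and the y' coefficient is the partial derivative in y:
  ∂F/∂x = 2x/9
  ∂F/∂y = y/2

so d/dx[F(x, y(x))] = ∂F/∂x + (∂F/∂y)·y' = 0. Rearranging,
  dy/dx = -(∂F/∂x)/(∂F/∂y) = -(2x/9)/(y/2) = -4x/(9y)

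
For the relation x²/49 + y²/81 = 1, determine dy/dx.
Differentiate both sides with respect to x, treating y as y(x). By the chain rule, any term containing y contributes a factor of y' = dy/dx when we differentiate it.

Move every term to one side and write the relation as F(x, y) = 0. Term by term,
  d/dx[x^2/49] = 2x/49
  d/dx[y^2/81] = 2y·y'/81
  d/dx[-1] = 0

The pieces without y' make up ∂F/∂x and the coefficient of y' is ∂F/∂y:
  ∂F/∂x = 2x/49,
  ∂F/∂y = 2y/81.

Since d/dx[F] = ∂F/∂x + (∂F/∂y)·y' = 0, solve for y':
  (∂F/∂y)·y' = -∂F/∂x
  dy/dx = -(∂F/∂x)/(∂F/∂y) = -(2x/49)/(2y/81) = -81x/(49y)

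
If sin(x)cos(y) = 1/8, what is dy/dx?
Differentiate the relation implicitly: treat y = y(x) and apply the chain rule, so every y-derivative picks up a y' = dy/dx factor.

With everything moved to the left-hand side, differentiate term by term:
  d/dx[sin(x)·cos(y)] = -y'·sin(x)·sin(y) + cos(x)·cos(y)
  d/dx[-1/8] = 0

Separating the contributions that come from x directly and those that come through y:
  without y':      cos(x)·cos(y)
  multiplying y':  -sin(x)·sin(y)

so (cos(x)·cos(y)) + (-sin(x)·sin(y))·y' = 0, and therefore
  dy/dx = -(cos(x)·cos(y))/(-sin(x)·sin(y)) = 1/(tan(x)·tan(y))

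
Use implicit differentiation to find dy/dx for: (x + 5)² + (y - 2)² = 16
Apply d/dx to both sides, remembering that y depends on x. Each occurrence of y therefore brings in a y' = dy/dx via the chain rule.

With F(x, y) equal to the left-hand side minus the right, differentiate F term by term:
  d/dx[(x + 5)^2] = 2x + 10
  d/dx[(y - 2)^2] = 2·y'(y - 2)
  d/dx[-16] = 0
Adding these up, d/dx[F] = 0 becomes
  (2x + 10) + (2y - 4)·y' = 0,
so isolating y',
  dy/dx = -(2x + 10)/(2y - 4) = (-x - 5)/(y - 2)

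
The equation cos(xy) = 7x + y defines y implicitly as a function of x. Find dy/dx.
Apply d/dx to both sides, remembering that y depends on x. Each occurrence of y therefore brings in a y' = dy/dx via the chain rule.

With F(x, y) equal to the left-hand side minus the right, differentiate F term by term:
  d/dx[-7x] = -7
  d/dx[-y] = -y'
  d/dx[cos(xy)] = -(x·y' + y)·sin(xy)
Adding these up, d/dx[F] = 0 becomes
  (-y·sin(xy) - 7) + (-x·sin(xy) - 1)·y' = 0,
so isolating y',
  dy/dx = -(-y·sin(xy) - 7)/(-x·sin(xy) - 1) = -(y·sin(xy) + 7)/(x·sin(xy) + 1)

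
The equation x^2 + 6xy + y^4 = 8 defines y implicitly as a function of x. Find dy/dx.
Apply d/dx to both sides, remembering that y depends on x. Each occurrence of y therefore brings in a y' = dy/dx via the chain rule.

With F(x, y) equal to the left-hand side minus the right, differentiate F term by term:
  d/dx[x^2] = 2x
  d/dx[6xy] = 6x·y' + 6y
  d/dx[y^4] = 4y^3·y'
  d/dx[-8] = 0
Adding these up, d/dx[F] = 0 becomes
  (2x + 6y) + (6x + 4y^3)·y' = 0,
so isolating y',
  dy/dx = -(2x + 6y)/(6x + 4y^3) = (-x - 3y)/(3x + 2y^3)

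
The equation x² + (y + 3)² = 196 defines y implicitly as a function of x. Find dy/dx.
Take d/dx of both sides. Since y is implicitly a function of x, the chain rule attaches a y' = dy/dx factor whenever we differentiate through y.

Set F(x, y) = (left side) − (right side), so the curve is F = 0. Differentiating each term of F:
  d/dx[x^2] = 2x
  d/dx[(y + 3)^2] = 2·y'(y + 3)
  d/dx[-196] = 0

Collecting, the y'-free part is the partial derivative in x and the y' coefficient is the partial derivative in y:
  ∂F/∂x = 2x
  ∂F/∂y = 2y + 6

so d/dx[F(x, y(x))] = ∂F/∂x + (∂F/∂y)·y' = 0. Rearranging,
  dy/dx = -(∂F/∂x)/(∂F/∂y) = -(2x)/(2y + 6) = -x/(y + 3)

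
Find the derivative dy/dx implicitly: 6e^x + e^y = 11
Apply d/dx to both sides, remembering that y depends on x. Each occurrence of y therefore brings in a y' = dy/dx via the chain rule.

With F(x, y) equal to the left-hand side minus the right, differentiate F term by term:
  d/dx[6e^(x)] = 6e^(x)
  d/dx[e^(y)] = y'·e^(y)
  d/dx[-11] = 0
Adding these up, d/dx[F] = 0 becomes
  (6e^(x)) + (e^(y))·y' = 0,
so isolating y',
  dy/dx = -(6e^(x))/(e^(y)) = -6e^(x - y)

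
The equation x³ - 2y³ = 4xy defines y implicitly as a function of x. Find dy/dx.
Apply d/dx to both sides, remembering that y depends on x. Each occurrence of y therefore brings in a y' = dy/dx via the chain rule.

With F(x, y) equal to the left-hand side minus the right, differentiate F term by term:
  d/dx[x^3] = 3x^2
  d/dx[-4xy] = -4x·y' - 4y
  d/dx[-2y^3] = -6y^2·y'
Adding these up, d/dx[F] = 0 becomes
  (3x^2 - 4y) + (-4x - 6y^2)·y' = 0,
so isolating y',
  dy/dx = -(3x^2 - 4y)/(-4x - 6y^2) = (3x^2 - 4y)/(2(2x + 3y^2))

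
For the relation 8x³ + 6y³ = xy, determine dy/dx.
Differentiate the relation implicitly: treat y = y(x) and apply the chain rule, so every y-derivative picks up a y' = dy/dx factor.

With everything moved to the left-hand side, differentiate term by term:
  d/dx[8x^3] = 24x^2
  d/dx[-xy] = -x·y' - y
  d/dx[6y^3] = 18y^2·y'

Separating the contributions that come from x directly and those that come through y:
  without y':      24x^2 - y
  multiplying y':  -x + 18y^2

so (24x^2 - y) + (-x + 18y^2)·y' = 0, and therefore
  dy/dx = -(24x^2 - y)/(-x + 18y^2) = (24x^2 - y)/(x - 18y^2)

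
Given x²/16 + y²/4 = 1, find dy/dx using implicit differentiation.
Take d/dx of both sides. Since y is implicitly a function of x, the chain rule attaches a y' = dy/dx factor whenever we differentiate through y.

Set F(x, y) = (left side) − (right side), so the curve is F = 0. Differentiating each term of F:
  d/dx[x^2/16] = x/8
  d/dx[y^2/4] = y·y'/2
  d/dx[-1] = 0

Collecting, the y'-free part is the partial derivative in x and the y' coefficient is the partial derivative in y:
  ∂F/∂x = x/8
  ∂F/∂y = y/2

so d/dx[F(x, y(x))] = ∂F/∂x + (∂F/∂y)·y' = 0. Rearranging,
  dy/dx = -(∂F/∂x)/(∂F/∂y) = -(x/8)/(y/2) = -x/(4y)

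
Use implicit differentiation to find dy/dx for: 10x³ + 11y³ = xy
Take d/dx of both sides. Since y is implicitly a function of x, the chain rule attaches a y' = dy/dx factor whenever we differentiate through y.

Set F(x, y) = (left side) − (right side), so the curve is F = 0. Differentiating each term of F:
  d/dx[10x^3] = 30x^2
  d/dx[-xy] = -x·y' - y
  d/dx[11y^3] = 33y^2·y'

Collecting, the y'-free part is the partial derivative in x and the y' coefficient is the partial derivative in y:
  ∂F/∂x = 30x^2 - y
  ∂F/∂y = -x + 33y^2

so d/dx[F(x, y(x))] = ∂F/∂x + (∂F/∂y)·y' = 0. Rearranging,
  dy/dx = -(∂F/∂x)/(∂F/∂y) = -(30x^2 - y)/(-x + 33y^2) = (30x^2 - y)/(x - 33y^2)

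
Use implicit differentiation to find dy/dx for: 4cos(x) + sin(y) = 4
Differentiate both sides with respect to x, treating y as y(x). By the chain rule, any term containing y contributes a factor of y' = dy/dx when we differentiate it.

Move every term to one side and write the relation as F(x, y) = 0. Term by term,
  d/dx[sin(y)] = y'·cos(y)
  d/dx[4cos(x)] = -4sin(x)
  d/dx[-4] = 0

The pieces without y' make up ∂F/∂x and the coefficient of y' is ∂F/∂y:
  ∂F/∂x = -4sin(x),
  ∂F/∂y = cos(y).

Since d/dx[F] = ∂F/∂x + (∂F/∂y)·y' = 0, solve for y':
  (∂F/∂y)·y' = -∂F/∂x
  dy/dx = -(∂F/∂x)/(∂F/∂y) = -(-4sin(x))/(cos(y)) = 4sin(x)/cos(y)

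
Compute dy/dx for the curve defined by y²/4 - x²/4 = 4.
Differentiate the relation implicitly: treat y = y(x) and apply the chain rule, so every y-derivative picks up a y' = dy/dx factor.

With everything moved to the left-hand side, differentiate term by term:
  d/dx[-x^2/4] = -x/2
  d/dx[y^2/4] = y·y'/2
  d/dx[-4] = 0

Separating the contributions that come from x directly and those that come through y:
  without y':      -x/2
  multiplying y':  y/2

so (-x/2) + (y/2)·y' = 0, and therefore
  dy/dx = -(-x/2)/(y/2) = x/y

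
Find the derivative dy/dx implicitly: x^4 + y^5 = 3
Differentiate the relation implicitly: treat y = y(x) and apply the chain rule, so every y-derivative picks up a y' = dy/dx factor.

With everything moved to the left-hand side, differentiate term by term:
  d/dx[x^4] = 4x^3
  d/dx[y^5] = 5y^4·y'
  d/dx[-3] = 0

Separating the contributions that come from x directly and those that come through y:
  without y':      4x^3
  multiplying y':  5y^4

so (4x^3) + (5y^4)·y' = 0, and therefore
  dy/dx = -(4x^3)/(5y^4) = -4x^3/(5y^4)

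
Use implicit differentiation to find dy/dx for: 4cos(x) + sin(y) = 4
Apply d/dx to both sides, remembering that y depends on x. Each occurrence of y therefore brings in a y' = dy/dx via the chain rule.

With F(x, y) equal to the left-hand side minus the right, differentiate F term by term:
  d/dx[sin(y)] = y'·cos(y)
  d/dx[4cos(x)] = -4sin(x)
  d/dx[-4] = 0
Adding these up, d/dx[F] = 0 becomes
  (-4sin(x)) + (cos(y))·y' = 0,
so isolating y',
  dy/dx = -(-4sin(x))/(cos(y)) = 4sin(x)/cos(y)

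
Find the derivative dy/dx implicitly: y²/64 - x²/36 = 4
Take d/dx of both sides. Since y is implicitly a function of x, the chain rule attaches a y' = dy/dx factor whenever we differentiate through y.

Set F(x, y) = (left side) − (right side), so the curve is F = 0. Differentiating each term of F:
  d/dx[-x^2/36] = -x/18
  d/dx[y^2/64] = y·y'/32
  d/dx[-4] = 0

Collecting, the y'-free part is the partial derivative in x and the y' coefficient is the partial derivative in y:
  ∂F/∂x = -x/18
  ∂F/∂y = y/32

so d/dx[F(x, y(x))] = ∂F/∂x + (∂F/∂y)·y' = 0. Rearranging,
  dy/dx = -(∂F/∂x)/(∂F/∂y) = -(-x/18)/(y/32) = 16x/(9y)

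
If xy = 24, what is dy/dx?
Take d/dx of both sides. Since y is implicitly a function of x, the chain rule attaches a y' = dy/dx factor whenever we differentiate through y.

Set F(x, y) = (left side) − (right side), so the curve is F = 0. Differentiating each term of F:
  d/dx[xy] = x·y' + y
  d/dx[-24] = 0

Collecting, the y'-free part is the partial derivative in x and the y' coefficient is the partial derivative in y:
  ∂F/∂x = y
  ∂F/∂y = x

so d/dx[F(x, y(x))] = ∂F/∂x + (∂F/∂y)·y' = 0. Rearranging,
  dy/dx = -(∂F/∂x)/(∂F/∂y) = -(y)/(x) = -y/x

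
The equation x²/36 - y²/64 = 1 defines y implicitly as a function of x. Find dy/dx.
Apply d/dx to both sides, remembering that y depends on x. Each occurrence of y therefore brings in a y' = dy/dx via the chain rule.

With F(x, y) equal to the left-hand side minus the right, differentiate F term by term:
  d/dx[x^2/36] = x/18
  d/dx[-y^2/64] = -y·y'/32
  d/dx[-1] = 0
Adding these up, d/dx[F] = 0 becomes
  (x/18) + (-y/32)·y' = 0,
so isolating y',
  dy/dx = -(x/18)/(-y/32) = 16x/(9y)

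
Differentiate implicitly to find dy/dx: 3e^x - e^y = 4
Apply d/dx to both sides, remembering that y depends on x. Each occurrence of y therefore brings in a y' = dy/dx via the chain rule.

With F(x, y) equal to the left-hand side minus the right, differentiate F term by term:
  d/dx[3e^(x)] = 3e^(x)
  d/dx[-e^(y)] = -y'·e^(y)
  d/dx[-4] = 0
Adding these up, d/dx[F] = 0 becomes
  (3e^(x)) + (-e^(y))·y' = 0,
so isolating y',
  dy/dx = -(3e^(x))/(-e^(y)) = 3e^(x - y)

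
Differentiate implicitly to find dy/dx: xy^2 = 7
Differentiate both sides with respect to x, treating y as y(x). By the chain rule, any term containing y contributes a factor of y' = dy/dx when we differentiate it.

Move every term to one side and write the relation as F(x, y) = 0. Term by term,
  d/dx[xy^2] = 2xy·y' + y^2
  d/dx[-7] = 0

The pieces without y' make up ∂F/∂x and the coefficient of y' is ∂F/∂y:
  ∂F/∂x = y^2,
  ∂F/∂y = 2xy.

Since d/dx[F] = ∂F/∂x + (∂F/∂y)·y' = 0, solve for y':
  (∂F/∂y)·y' = -∂F/∂x
  dy/dx = -(∂F/∂x)/(∂F/∂y) = -(y^2)/(2xy) = -y/(2x)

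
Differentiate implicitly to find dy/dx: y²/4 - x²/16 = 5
Differentiate both sides with respect to x, treating y as y(x). By the chain rule, any term containing y contributes a factor of y' = dy/dx when we differentiate it.

Move every term to one side and write the relation as F(x, y) = 0. Term by term,
  d/dx[-x^2/16] = -x/8
  d/dx[y^2/4] = y·y'/2
  d/dx[-5] = 0

The pieces without y' make up ∂F/∂x and the coefficient of y' is ∂F/∂y:
  ∂F/∂x = -x/8,
  ∂F/∂y = y/2.

Since d/dx[F] = ∂F/∂x + (∂F/∂y)·y' = 0, solve for y':
  (∂F/∂y)·y' = -∂F/∂x
  dy/dx = -(∂F/∂x)/(∂F/∂y) = -(-x/8)/(y/2) = x/(4y)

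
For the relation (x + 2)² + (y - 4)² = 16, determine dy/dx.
Take d/dx of both sides. Since y is implicitly a function of x, the chain rule attaches a y' = dy/dx factor whenever we differentiate through y.

Set F(x, y) = (left side) − (right side), so the curve is F = 0. Differentiating each term of F:
  d/dx[(x + 2)^2] = 2x + 4
  d/dx[(y - 4)^2] = 2·y'(y - 4)
  d/dx[-16] = 0

Collecting, the y'-free part is the partial derivative in x and the y' coefficient is the partial derivative in y:
  ∂F/∂x = 2x + 4
  ∂F/∂y = 2y - 8

so d/dx[F(x, y(x))] = ∂F/∂x + (∂F/∂y)·y' = 0. Rearranging,
  dy/dx = -(∂F/∂x)/(∂F/∂y) = -(2x + 4)/(2y - 8) = (-x - 2)/(y - 4)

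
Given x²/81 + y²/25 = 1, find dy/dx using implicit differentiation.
Differentiate both sides with respect to x, treating y as y(x). By the chain rule, any term containing y contributes a factor of y' = dy/dx when we differentiate it.

Move every term to one side and write the relation as F(x, y) = 0. Term by term,
  d/dx[x^2/81] = 2x/81
  d/dx[y^2/25] = 2y·y'/25
  d/dx[-1] = 0

The pieces without y' make up ∂F/∂x and the coefficient of y' is ∂F/∂y:
  ∂F/∂x = 2x/81,
  ∂F/∂y = 2y/25.

Since d/dx[F] = ∂F/∂x + (∂F/∂y)·y' = 0, solve for y':
  (∂F/∂y)·y' = -∂F/∂x
  dy/dx = -(∂F/∂x)/(∂F/∂y) = -(2x/81)/(2y/25) = -25x/(81y)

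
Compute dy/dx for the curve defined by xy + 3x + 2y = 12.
Take d/dx of both sides. Since y is implicitly a function of x, the chain rule attaches a y' = dy/dx factor whenever we differentiate through y.

Set F(x, y) = (left side) − (right side), so the curve is F = 0. Differentiating each term of F:
  d/dx[xy] = x·y' + y
  d/dx[3x] = 3
  d/dx[2y] = 2·y'
  d/dx[-12] = 0

Collecting, the y'-free part is the partial derivative in x and the y' coefficient is the partial derivative in y:
  ∂F/∂x = y + 3
  ∂F/∂y = x + 2

so d/dx[F(x, y(x))] = ∂F/∂x + (∂F/∂y)·y' = 0. Rearranging,
  dy/dx = -(∂F/∂x)/(∂F/∂y) = -(y + 3)/(x + 2) = (-y - 3)/(x + 2)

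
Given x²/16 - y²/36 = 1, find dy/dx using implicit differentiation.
Differentiate the relation implicitly: treat y = y(x) and apply the chain rule, so every y-derivative picks up a y' = dy/dx factor.

With everything moved to the left-hand side, differentiate term by term:
  d/dx[x^2/16] = x/8
  d/dx[-y^2/36] = -y·y'/18
  d/dx[-1] = 0

Separating the contributions that come from x directly and those that come through y:
  without y':      x/8
  multiplying y':  -y/18

so (x/8) + (-y/18)·y' = 0, and therefore
  dy/dx = -(x/8)/(-y/18) = 9x/(4y)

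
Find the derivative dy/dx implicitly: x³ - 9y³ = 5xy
Differentiate both sides with respect to x, treating y as y(x). By the chain rule, any term containing y contributes a factor of y' = dy/dx when we differentiate it.

Move every term to one side and write the relation as F(x, y) = 0. Term by term,
  d/dx[x^3] = 3x^2
  d/dx[-5xy] = -5x·y' - 5y
  d/dx[-9y^3] = -27y^2·y'

The pieces without y' make up ∂F/∂x and the coefficient of y' is ∂F/∂y:
  ∂F/∂x = 3x^2 - 5y,
  ∂F/∂y = -5x - 27y^2.

Since d/dx[F] = ∂F/∂x + (∂F/∂y)·y' = 0, solve for y':
  (∂F/∂y)·y' = -∂F/∂x
  dy/dx = -(∂F/∂x)/(∂F/∂y) = -(3x^2 - 5y)/(-5x - 27y^2) = (3x^2 - 5y)/(5x + 27y^2)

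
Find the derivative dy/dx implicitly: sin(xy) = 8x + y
Take d/dx of both sides. Since y is implicitly a function of x, the chain rule attaches a y' = dy/dx factor whenever we differentiate through y.

Set F(x, y) = (left side) − (right side), so the curve is F = 0. Differentiating each term of F:
  d/dx[-8x] = -8
  d/dx[-y] = -y'
  d/dx[sin(xy)] = (x·y' + y)·cos(xy)

Collecting, the y'-free part is the partial derivative in x and the y' coefficient is the partial derivative in y:
  ∂F/∂x = y·cos(xy) - 8
  ∂F/∂y = x·cos(xy) - 1

so d/dx[F(x, y(x))] = ∂F/∂x + (∂F/∂y)·y' = 0. Rearranging,
  dy/dx = -(∂F/∂x)/(∂F/∂y) = -(y·cos(xy) - 8)/(x·cos(xy) - 1) = (-y·cos(xy) + 8)/(x·cos(xy) - 1)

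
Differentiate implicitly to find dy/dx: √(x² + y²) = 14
Differentiate the relation implicitly: treat y = y(x) and apply the chain rule, so every y-derivative picks up a y' = dy/dx factor.

With everything moved to the left-hand side, differentiate term by term:
  d/dx[√(x^2 + y^2)] = (x + y·y')/√(x^2 + y^2)
  d/dx[-14] = 0

Separating the contributions that come from x directly and those that come through y:
  without y':      x/√(x^2 + y^2)
  multiplying y':  y/√(x^2 + y^2)

so (x/√(x^2 + y^2)) + (y/√(x^2 + y^2))·y' = 0, and therefore
  dy/dx = -(x/√(x^2 + y^2))/(y/√(x^2 + y^2)) = -x/y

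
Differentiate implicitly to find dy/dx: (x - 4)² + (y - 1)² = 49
Take d/dx of both sides. Since y is implicitly a function of x, the chain rule attaches a y' = dy/dx factor whenever we differentiate through y.

Set F(x, y) = (left side) − (right side), so the curve is F = 0. Differentiating each term of F:
  d/dx[(x - 4)^2] = 2x - 8
  d/dx[(y - 1)^2] = 2·y'(y - 1)
  d/dx[-49] = 0

Collecting, the y'-free part is the partial derivative in x and the y' coefficient is the partial derivative in y:
  ∂F/∂x = 2x - 8
  ∂F/∂y = 2y - 2

so d/dx[F(x, y(x))] = ∂F/∂x + (∂F/∂y)·y' = 0. Rearranging,
  dy/dx = -(∂F/∂x)/(∂F/∂y) = -(2x - 8)/(2y - 2) = (4 - x)/(y - 1)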